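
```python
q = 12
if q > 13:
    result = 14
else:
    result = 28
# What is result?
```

Trace (tracking result):
q = 12  # -> q = 12
if q > 13:  # condition is False
else:
    result = 28  # -> result = 28

Answer: 28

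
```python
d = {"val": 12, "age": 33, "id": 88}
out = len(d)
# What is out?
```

Trace (tracking out):
d = {'val': 12, 'age': 33, 'id': 88}  # -> d = {'val': 12, 'age': 33, 'id': 88}
out = len(d)  # -> out = 3

Answer: 3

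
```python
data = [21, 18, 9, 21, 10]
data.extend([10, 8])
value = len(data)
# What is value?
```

Trace (tracking value):
data = [21, 18, 9, 21, 10]  # -> data = [21, 18, 9, 21, 10]
data.extend([10, 8])  # -> data = [21, 18, 9, 21, 10, 10, 8]
value = len(data)  # -> value = 7

Answer: 7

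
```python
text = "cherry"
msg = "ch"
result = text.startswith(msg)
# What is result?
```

Answer: True

Derivation:
Trace (tracking result):
text = 'cherry'  # -> text = 'cherry'
msg = 'ch'  # -> msg = 'ch'
result = text.startswith(msg)  # -> result = True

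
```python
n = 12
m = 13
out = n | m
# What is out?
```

Answer: 13

Derivation:
Trace (tracking out):
n = 12  # -> n = 12
m = 13  # -> m = 13
out = n | m  # -> out = 13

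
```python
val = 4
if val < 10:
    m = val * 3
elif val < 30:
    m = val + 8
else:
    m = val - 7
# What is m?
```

Trace (tracking m):
val = 4  # -> val = 4
if val < 10:  # condition is True
    m = val * 3  # -> m = 12

Answer: 12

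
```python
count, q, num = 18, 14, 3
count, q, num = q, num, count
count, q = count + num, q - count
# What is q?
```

Trace (tracking q):
count, q, num = (18, 14, 3)  # -> count = 18, q = 14, num = 3
count, q, num = (q, num, count)  # -> count = 14, q = 3, num = 18
count, q = (count + num, q - count)  # -> count = 32, q = -11

Answer: -11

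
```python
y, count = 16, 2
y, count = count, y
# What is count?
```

Answer: 16

Derivation:
Trace (tracking count):
y, count = (16, 2)  # -> y = 16, count = 2
y, count = (count, y)  # -> y = 2, count = 16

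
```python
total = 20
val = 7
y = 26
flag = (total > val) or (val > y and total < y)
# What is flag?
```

Trace (tracking flag):
total = 20  # -> total = 20
val = 7  # -> val = 7
y = 26  # -> y = 26
flag = total > val or (val > y and total < y)  # -> flag = True

Answer: True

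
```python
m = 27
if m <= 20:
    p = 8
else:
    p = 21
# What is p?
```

Answer: 21

Derivation:
Trace (tracking p):
m = 27  # -> m = 27
if m <= 20:  # condition is False
else:
    p = 21  # -> p = 21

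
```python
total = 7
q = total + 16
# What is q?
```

Trace (tracking q):
total = 7  # -> total = 7
q = total + 16  # -> q = 23

Answer: 23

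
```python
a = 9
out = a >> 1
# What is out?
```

Trace (tracking out):
a = 9  # -> a = 9
out = a >> 1  # -> out = 4

Answer: 4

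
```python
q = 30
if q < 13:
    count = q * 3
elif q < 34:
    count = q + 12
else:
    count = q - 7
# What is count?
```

Trace (tracking count):
q = 30  # -> q = 30
if q < 13:  # condition is False
elif q < 34:  # condition is True
    count = q + 12  # -> count = 42

Answer: 42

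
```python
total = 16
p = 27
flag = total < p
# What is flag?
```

Trace (tracking flag):
total = 16  # -> total = 16
p = 27  # -> p = 27
flag = total < p  # -> flag = True

Answer: True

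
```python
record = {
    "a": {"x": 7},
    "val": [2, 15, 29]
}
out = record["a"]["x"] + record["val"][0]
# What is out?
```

Answer: 9

Derivation:
Trace (tracking out):
record = {'a': {'x': 7}, 'val': [2, 15, 29]}  # -> record = {'a': {'x': 7}, 'val': [2, 15, 29]}
out = record['a']['x'] + record['val'][0]  # -> out = 9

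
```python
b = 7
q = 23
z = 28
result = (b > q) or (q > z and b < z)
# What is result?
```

Answer: False

Derivation:
Trace (tracking result):
b = 7  # -> b = 7
q = 23  # -> q = 23
z = 28  # -> z = 28
result = b > q or (q > z and b < z)  # -> result = False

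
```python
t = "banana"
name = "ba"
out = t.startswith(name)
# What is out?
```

Trace (tracking out):
t = 'banana'  # -> t = 'banana'
name = 'ba'  # -> name = 'ba'
out = t.startswith(name)  # -> out = True

Answer: True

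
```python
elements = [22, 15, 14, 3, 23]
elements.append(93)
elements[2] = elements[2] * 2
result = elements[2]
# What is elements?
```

Answer: [22, 15, 28, 3, 23, 93]

Derivation:
Trace (tracking elements):
elements = [22, 15, 14, 3, 23]  # -> elements = [22, 15, 14, 3, 23]
elements.append(93)  # -> elements = [22, 15, 14, 3, 23, 93]
elements[2] = elements[2] * 2  # -> elements = [22, 15, 28, 3, 23, 93]
result = elements[2]  # -> result = 28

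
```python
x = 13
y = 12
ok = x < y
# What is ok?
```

Trace (tracking ok):
x = 13  # -> x = 13
y = 12  # -> y = 12
ok = x < y  # -> ok = False

Answer: False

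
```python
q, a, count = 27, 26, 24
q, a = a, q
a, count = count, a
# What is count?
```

Answer: 27

Derivation:
Trace (tracking count):
q, a, count = (27, 26, 24)  # -> q = 27, a = 26, count = 24
q, a = (a, q)  # -> q = 26, a = 27
a, count = (count, a)  # -> a = 24, count = 27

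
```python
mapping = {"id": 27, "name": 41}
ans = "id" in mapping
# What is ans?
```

Trace (tracking ans):
mapping = {'id': 27, 'name': 41}  # -> mapping = {'id': 27, 'name': 41}
ans = 'id' in mapping  # -> ans = True

Answer: True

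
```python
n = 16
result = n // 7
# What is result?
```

Answer: 2

Derivation:
Trace (tracking result):
n = 16  # -> n = 16
result = n // 7  # -> result = 2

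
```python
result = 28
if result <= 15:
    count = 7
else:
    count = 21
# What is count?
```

Trace (tracking count):
result = 28  # -> result = 28
if result <= 15:  # condition is False
else:
    count = 21  # -> count = 21

Answer: 21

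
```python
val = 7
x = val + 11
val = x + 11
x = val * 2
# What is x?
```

Trace (tracking x):
val = 7  # -> val = 7
x = val + 11  # -> x = 18
val = x + 11  # -> val = 29
x = val * 2  # -> x = 58

Answer: 58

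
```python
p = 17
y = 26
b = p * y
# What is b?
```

Answer: 442

Derivation:
Trace (tracking b):
p = 17  # -> p = 17
y = 26  # -> y = 26
b = p * y  # -> b = 442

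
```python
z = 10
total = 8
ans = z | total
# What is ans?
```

Answer: 10

Derivation:
Trace (tracking ans):
z = 10  # -> z = 10
total = 8  # -> total = 8
ans = z | total  # -> ans = 10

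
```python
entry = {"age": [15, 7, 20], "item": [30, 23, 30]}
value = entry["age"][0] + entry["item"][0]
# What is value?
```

Answer: 45

Derivation:
Trace (tracking value):
entry = {'age': [15, 7, 20], 'item': [30, 23, 30]}  # -> entry = {'age': [15, 7, 20], 'item': [30, 23, 30]}
value = entry['age'][0] + entry['item'][0]  # -> value = 45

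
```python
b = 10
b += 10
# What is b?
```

Trace (tracking b):
b = 10  # -> b = 10
b += 10  # -> b = 20

Answer: 20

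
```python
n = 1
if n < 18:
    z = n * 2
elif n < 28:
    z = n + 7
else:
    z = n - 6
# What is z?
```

Trace (tracking z):
n = 1  # -> n = 1
if n < 18:  # condition is True
    z = n * 2  # -> z = 2

Answer: 2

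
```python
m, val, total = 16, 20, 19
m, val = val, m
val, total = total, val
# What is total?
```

Trace (tracking total):
m, val, total = (16, 20, 19)  # -> m = 16, val = 20, total = 19
m, val = (val, m)  # -> m = 20, val = 16
val, total = (total, val)  # -> val = 19, total = 16

Answer: 16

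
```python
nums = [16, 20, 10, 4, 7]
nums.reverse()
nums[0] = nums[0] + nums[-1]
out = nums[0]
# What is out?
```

Answer: 23

Derivation:
Trace (tracking out):
nums = [16, 20, 10, 4, 7]  # -> nums = [16, 20, 10, 4, 7]
nums.reverse()  # -> nums = [7, 4, 10, 20, 16]
nums[0] = nums[0] + nums[-1]  # -> nums = [23, 4, 10, 20, 16]
out = nums[0]  # -> out = 23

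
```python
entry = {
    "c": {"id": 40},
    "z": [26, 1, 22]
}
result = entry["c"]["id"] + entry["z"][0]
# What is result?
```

Answer: 66

Derivation:
Trace (tracking result):
entry = {'c': {'id': 40}, 'z': [26, 1, 22]}  # -> entry = {'c': {'id': 40}, 'z': [26, 1, 22]}
result = entry['c']['id'] + entry['z'][0]  # -> result = 66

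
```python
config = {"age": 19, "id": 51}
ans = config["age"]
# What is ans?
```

Trace (tracking ans):
config = {'age': 19, 'id': 51}  # -> config = {'age': 19, 'id': 51}
ans = config['age']  # -> ans = 19

Answer: 19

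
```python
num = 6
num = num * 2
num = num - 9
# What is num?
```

Trace (tracking num):
num = 6  # -> num = 6
num = num * 2  # -> num = 12
num = num - 9  # -> num = 3

Answer: 3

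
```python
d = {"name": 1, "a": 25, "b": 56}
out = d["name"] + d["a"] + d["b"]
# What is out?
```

Trace (tracking out):
d = {'name': 1, 'a': 25, 'b': 56}  # -> d = {'name': 1, 'a': 25, 'b': 56}
out = d['name'] + d['a'] + d['b']  # -> out = 82

Answer: 82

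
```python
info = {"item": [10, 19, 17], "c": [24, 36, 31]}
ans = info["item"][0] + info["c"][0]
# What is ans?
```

Trace (tracking ans):
info = {'item': [10, 19, 17], 'c': [24, 36, 31]}  # -> info = {'item': [10, 19, 17], 'c': [24, 36, 31]}
ans = info['item'][0] + info['c'][0]  # -> ans = 34

Answer: 34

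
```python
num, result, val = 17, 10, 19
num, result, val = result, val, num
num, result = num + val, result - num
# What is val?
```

Answer: 17

Derivation:
Trace (tracking val):
num, result, val = (17, 10, 19)  # -> num = 17, result = 10, val = 19
num, result, val = (result, val, num)  # -> num = 10, result = 19, val = 17
num, result = (num + val, result - num)  # -> num = 27, result = 9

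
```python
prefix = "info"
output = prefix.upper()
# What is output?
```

Answer: 'INFO'

Derivation:
Trace (tracking output):
prefix = 'info'  # -> prefix = 'info'
output = prefix.upper()  # -> output = 'INFO'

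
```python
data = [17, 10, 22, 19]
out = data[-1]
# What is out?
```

Answer: 19

Derivation:
Trace (tracking out):
data = [17, 10, 22, 19]  # -> data = [17, 10, 22, 19]
out = data[-1]  # -> out = 19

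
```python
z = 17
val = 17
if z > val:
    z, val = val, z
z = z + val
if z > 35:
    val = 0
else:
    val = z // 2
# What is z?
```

Trace (tracking z):
z = 17  # -> z = 17
val = 17  # -> val = 17
if z > val:  # condition is False
z = z + val  # -> z = 34
if z > 35:  # condition is False
else:
    val = z // 2  # -> val = 17

Answer: 34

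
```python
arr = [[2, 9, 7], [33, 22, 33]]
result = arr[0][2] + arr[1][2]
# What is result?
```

Answer: 40

Derivation:
Trace (tracking result):
arr = [[2, 9, 7], [33, 22, 33]]  # -> arr = [[2, 9, 7], [33, 22, 33]]
result = arr[0][2] + arr[1][2]  # -> result = 40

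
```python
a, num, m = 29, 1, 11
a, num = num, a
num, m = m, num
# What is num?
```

Trace (tracking num):
a, num, m = (29, 1, 11)  # -> a = 29, num = 1, m = 11
a, num = (num, a)  # -> a = 1, num = 29
num, m = (m, num)  # -> num = 11, m = 29

Answer: 11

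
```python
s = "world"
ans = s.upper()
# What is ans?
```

Trace (tracking ans):
s = 'world'  # -> s = 'world'
ans = s.upper()  # -> ans = 'WORLD'

Answer: 'WORLD'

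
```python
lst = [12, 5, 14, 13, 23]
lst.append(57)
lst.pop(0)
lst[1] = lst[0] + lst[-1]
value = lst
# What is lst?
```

Answer: [5, 62, 13, 23, 57]

Derivation:
Trace (tracking lst):
lst = [12, 5, 14, 13, 23]  # -> lst = [12, 5, 14, 13, 23]
lst.append(57)  # -> lst = [12, 5, 14, 13, 23, 57]
lst.pop(0)  # -> lst = [5, 14, 13, 23, 57]
lst[1] = lst[0] + lst[-1]  # -> lst = [5, 62, 13, 23, 57]
value = lst  # -> value = [5, 62, 13, 23, 57]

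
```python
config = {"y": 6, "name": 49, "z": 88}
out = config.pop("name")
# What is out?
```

Trace (tracking out):
config = {'y': 6, 'name': 49, 'z': 88}  # -> config = {'y': 6, 'name': 49, 'z': 88}
out = config.pop('name')  # -> out = 49

Answer: 49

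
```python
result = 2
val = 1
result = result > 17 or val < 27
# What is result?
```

Trace (tracking result):
result = 2  # -> result = 2
val = 1  # -> val = 1
result = result > 17 or val < 27  # -> result = True

Answer: True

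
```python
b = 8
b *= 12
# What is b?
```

Trace (tracking b):
b = 8  # -> b = 8
b *= 12  # -> b = 96

Answer: 96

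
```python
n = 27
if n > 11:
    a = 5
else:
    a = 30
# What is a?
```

Trace (tracking a):
n = 27  # -> n = 27
if n > 11:  # condition is True
    a = 5  # -> a = 5

Answer: 5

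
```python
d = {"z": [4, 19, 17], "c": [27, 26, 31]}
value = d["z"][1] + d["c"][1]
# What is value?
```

Trace (tracking value):
d = {'z': [4, 19, 17], 'c': [27, 26, 31]}  # -> d = {'z': [4, 19, 17], 'c': [27, 26, 31]}
value = d['z'][1] + d['c'][1]  # -> value = 45

Answer: 45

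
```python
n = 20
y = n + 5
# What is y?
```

Answer: 25

Derivation:
Trace (tracking y):
n = 20  # -> n = 20
y = n + 5  # -> y = 25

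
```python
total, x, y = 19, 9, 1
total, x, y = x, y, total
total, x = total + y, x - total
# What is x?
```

Trace (tracking x):
total, x, y = (19, 9, 1)  # -> total = 19, x = 9, y = 1
total, x, y = (x, y, total)  # -> total = 9, x = 1, y = 19
total, x = (total + y, x - total)  # -> total = 28, x = -8

Answer: -8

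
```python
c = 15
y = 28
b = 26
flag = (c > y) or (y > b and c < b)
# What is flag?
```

Trace (tracking flag):
c = 15  # -> c = 15
y = 28  # -> y = 28
b = 26  # -> b = 26
flag = c > y or (y > b and c < b)  # -> flag = True

Answer: True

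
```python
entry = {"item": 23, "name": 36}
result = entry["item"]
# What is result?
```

Answer: 23

Derivation:
Trace (tracking result):
entry = {'item': 23, 'name': 36}  # -> entry = {'item': 23, 'name': 36}
result = entry['item']  # -> result = 23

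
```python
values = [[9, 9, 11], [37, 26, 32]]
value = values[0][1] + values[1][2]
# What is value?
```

Trace (tracking value):
values = [[9, 9, 11], [37, 26, 32]]  # -> values = [[9, 9, 11], [37, 26, 32]]
value = values[0][1] + values[1][2]  # -> value = 41

Answer: 41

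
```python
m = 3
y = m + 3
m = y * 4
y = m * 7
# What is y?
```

Answer: 168

Derivation:
Trace (tracking y):
m = 3  # -> m = 3
y = m + 3  # -> y = 6
m = y * 4  # -> m = 24
y = m * 7  # -> y = 168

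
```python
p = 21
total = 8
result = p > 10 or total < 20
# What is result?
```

Trace (tracking result):
p = 21  # -> p = 21
total = 8  # -> total = 8
result = p > 10 or total < 20  # -> result = True

Answer: True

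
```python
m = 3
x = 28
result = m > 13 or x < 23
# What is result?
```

Trace (tracking result):
m = 3  # -> m = 3
x = 28  # -> x = 28
result = m > 13 or x < 23  # -> result = False

Answer: False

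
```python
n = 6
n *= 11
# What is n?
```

Answer: 66

Derivation:
Trace (tracking n):
n = 6  # -> n = 6
n *= 11  # -> n = 66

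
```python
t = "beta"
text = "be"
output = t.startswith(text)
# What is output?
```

Trace (tracking output):
t = 'beta'  # -> t = 'beta'
text = 'be'  # -> text = 'be'
output = t.startswith(text)  # -> output = True

Answer: True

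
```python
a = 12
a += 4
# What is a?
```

Trace (tracking a):
a = 12  # -> a = 12
a += 4  # -> a = 16

Answer: 16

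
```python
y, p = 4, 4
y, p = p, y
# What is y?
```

Answer: 4

Derivation:
Trace (tracking y):
y, p = (4, 4)  # -> y = 4, p = 4
y, p = (p, y)  # -> y = 4, p = 4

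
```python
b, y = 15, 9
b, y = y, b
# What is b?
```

Answer: 9

Derivation:
Trace (tracking b):
b, y = (15, 9)  # -> b = 15, y = 9
b, y = (y, b)  # -> b = 9, y = 15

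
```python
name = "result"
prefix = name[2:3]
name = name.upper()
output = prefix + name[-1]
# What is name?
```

Trace (tracking name):
name = 'result'  # -> name = 'result'
prefix = name[2:3]  # -> prefix = 's'
name = name.upper()  # -> name = 'RESULT'
output = prefix + name[-1]  # -> output = 'sT'

Answer: 'RESULT'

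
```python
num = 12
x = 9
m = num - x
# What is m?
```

Trace (tracking m):
num = 12  # -> num = 12
x = 9  # -> x = 9
m = num - x  # -> m = 3

Answer: 3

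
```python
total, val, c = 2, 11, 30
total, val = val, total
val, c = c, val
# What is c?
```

Trace (tracking c):
total, val, c = (2, 11, 30)  # -> total = 2, val = 11, c = 30
total, val = (val, total)  # -> total = 11, val = 2
val, c = (c, val)  # -> val = 30, c = 2

Answer: 2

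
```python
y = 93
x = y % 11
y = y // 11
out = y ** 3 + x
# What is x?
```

Trace (tracking x):
y = 93  # -> y = 93
x = y % 11  # -> x = 5
y = y // 11  # -> y = 8
out = y ** 3 + x  # -> out = 517

Answer: 5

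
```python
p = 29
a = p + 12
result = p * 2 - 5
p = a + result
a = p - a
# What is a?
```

Answer: 53

Derivation:
Trace (tracking a):
p = 29  # -> p = 29
a = p + 12  # -> a = 41
result = p * 2 - 5  # -> result = 53
p = a + result  # -> p = 94
a = p - a  # -> a = 53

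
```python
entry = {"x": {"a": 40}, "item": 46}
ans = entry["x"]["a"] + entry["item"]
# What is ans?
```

Trace (tracking ans):
entry = {'x': {'a': 40}, 'item': 46}  # -> entry = {'x': {'a': 40}, 'item': 46}
ans = entry['x']['a'] + entry['item']  # -> ans = 86

Answer: 86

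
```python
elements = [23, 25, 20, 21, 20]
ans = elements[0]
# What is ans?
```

Trace (tracking ans):
elements = [23, 25, 20, 21, 20]  # -> elements = [23, 25, 20, 21, 20]
ans = elements[0]  # -> ans = 23

Answer: 23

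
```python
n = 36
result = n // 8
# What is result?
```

Trace (tracking result):
n = 36  # -> n = 36
result = n // 8  # -> result = 4

Answer: 4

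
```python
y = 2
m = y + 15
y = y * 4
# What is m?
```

Answer: 17

Derivation:
Trace (tracking m):
y = 2  # -> y = 2
m = y + 15  # -> m = 17
y = y * 4  # -> y = 8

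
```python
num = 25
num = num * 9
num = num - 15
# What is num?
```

Trace (tracking num):
num = 25  # -> num = 25
num = num * 9  # -> num = 225
num = num - 15  # -> num = 210

Answer: 210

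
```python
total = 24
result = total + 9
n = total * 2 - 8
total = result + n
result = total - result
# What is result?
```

Answer: 40

Derivation:
Trace (tracking result):
total = 24  # -> total = 24
result = total + 9  # -> result = 33
n = total * 2 - 8  # -> n = 40
total = result + n  # -> total = 73
result = total - result  # -> result = 40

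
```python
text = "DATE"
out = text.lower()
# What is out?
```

Trace (tracking out):
text = 'DATE'  # -> text = 'DATE'
out = text.lower()  # -> out = 'date'

Answer: 'date'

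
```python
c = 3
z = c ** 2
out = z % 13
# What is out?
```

Trace (tracking out):
c = 3  # -> c = 3
z = c ** 2  # -> z = 9
out = z % 13  # -> out = 9

Answer: 9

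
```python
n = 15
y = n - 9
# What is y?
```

Answer: 6

Derivation:
Trace (tracking y):
n = 15  # -> n = 15
y = n - 9  # -> y = 6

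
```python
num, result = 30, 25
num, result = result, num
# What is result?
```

Answer: 30

Derivation:
Trace (tracking result):
num, result = (30, 25)  # -> num = 30, result = 25
num, result = (result, num)  # -> num = 25, result = 30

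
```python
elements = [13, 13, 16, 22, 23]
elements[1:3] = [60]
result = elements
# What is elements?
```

Answer: [13, 60, 22, 23]

Derivation:
Trace (tracking elements):
elements = [13, 13, 16, 22, 23]  # -> elements = [13, 13, 16, 22, 23]
elements[1:3] = [60]  # -> elements = [13, 60, 22, 23]
result = elements  # -> result = [13, 60, 22, 23]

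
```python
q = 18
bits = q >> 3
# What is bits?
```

Trace (tracking bits):
q = 18  # -> q = 18
bits = q >> 3  # -> bits = 2

Answer: 2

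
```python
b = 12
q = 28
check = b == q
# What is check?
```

Answer: False

Derivation:
Trace (tracking check):
b = 12  # -> b = 12
q = 28  # -> q = 28
check = b == q  # -> check = False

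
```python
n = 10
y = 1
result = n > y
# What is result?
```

Trace (tracking result):
n = 10  # -> n = 10
y = 1  # -> y = 1
result = n > y  # -> result = True

Answer: True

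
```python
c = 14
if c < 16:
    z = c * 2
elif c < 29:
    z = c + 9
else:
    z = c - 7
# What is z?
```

Trace (tracking z):
c = 14  # -> c = 14
if c < 16:  # condition is True
    z = c * 2  # -> z = 28

Answer: 28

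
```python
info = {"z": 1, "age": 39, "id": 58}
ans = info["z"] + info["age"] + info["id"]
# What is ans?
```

Answer: 98

Derivation:
Trace (tracking ans):
info = {'z': 1, 'age': 39, 'id': 58}  # -> info = {'z': 1, 'age': 39, 'id': 58}
ans = info['z'] + info['age'] + info['id']  # -> ans = 98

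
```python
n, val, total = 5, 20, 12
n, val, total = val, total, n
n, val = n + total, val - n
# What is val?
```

Answer: -8

Derivation:
Trace (tracking val):
n, val, total = (5, 20, 12)  # -> n = 5, val = 20, total = 12
n, val, total = (val, total, n)  # -> n = 20, val = 12, total = 5
n, val = (n + total, val - n)  # -> n = 25, val = -8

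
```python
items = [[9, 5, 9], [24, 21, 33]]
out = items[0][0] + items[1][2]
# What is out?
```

Answer: 42

Derivation:
Trace (tracking out):
items = [[9, 5, 9], [24, 21, 33]]  # -> items = [[9, 5, 9], [24, 21, 33]]
out = items[0][0] + items[1][2]  # -> out = 42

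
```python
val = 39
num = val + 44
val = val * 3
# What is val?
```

Answer: 117

Derivation:
Trace (tracking val):
val = 39  # -> val = 39
num = val + 44  # -> num = 83
val = val * 3  # -> val = 117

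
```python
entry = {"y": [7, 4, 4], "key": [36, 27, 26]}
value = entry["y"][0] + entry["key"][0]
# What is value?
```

Trace (tracking value):
entry = {'y': [7, 4, 4], 'key': [36, 27, 26]}  # -> entry = {'y': [7, 4, 4], 'key': [36, 27, 26]}
value = entry['y'][0] + entry['key'][0]  # -> value = 43

Answer: 43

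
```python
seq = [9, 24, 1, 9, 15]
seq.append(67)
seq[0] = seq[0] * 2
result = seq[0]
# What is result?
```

Answer: 18

Derivation:
Trace (tracking result):
seq = [9, 24, 1, 9, 15]  # -> seq = [9, 24, 1, 9, 15]
seq.append(67)  # -> seq = [9, 24, 1, 9, 15, 67]
seq[0] = seq[0] * 2  # -> seq = [18, 24, 1, 9, 15, 67]
result = seq[0]  # -> result = 18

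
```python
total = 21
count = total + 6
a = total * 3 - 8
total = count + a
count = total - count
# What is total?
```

Trace (tracking total):
total = 21  # -> total = 21
count = total + 6  # -> count = 27
a = total * 3 - 8  # -> a = 55
total = count + a  # -> total = 82
count = total - count  # -> count = 55

Answer: 82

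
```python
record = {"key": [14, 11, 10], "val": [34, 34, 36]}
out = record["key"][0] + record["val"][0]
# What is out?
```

Answer: 48

Derivation:
Trace (tracking out):
record = {'key': [14, 11, 10], 'val': [34, 34, 36]}  # -> record = {'key': [14, 11, 10], 'val': [34, 34, 36]}
out = record['key'][0] + record['val'][0]  # -> out = 48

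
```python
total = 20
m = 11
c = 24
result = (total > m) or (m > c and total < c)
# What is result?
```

Trace (tracking result):
total = 20  # -> total = 20
m = 11  # -> m = 11
c = 24  # -> c = 24
result = total > m or (m > c and total < c)  # -> result = True

Answer: True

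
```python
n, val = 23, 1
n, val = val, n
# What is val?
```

Answer: 23

Derivation:
Trace (tracking val):
n, val = (23, 1)  # -> n = 23, val = 1
n, val = (val, n)  # -> n = 1, val = 23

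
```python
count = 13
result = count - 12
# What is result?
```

Answer: 1

Derivation:
Trace (tracking result):
count = 13  # -> count = 13
result = count - 12  # -> result = 1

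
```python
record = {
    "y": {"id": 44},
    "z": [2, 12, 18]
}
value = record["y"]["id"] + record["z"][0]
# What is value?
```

Trace (tracking value):
record = {'y': {'id': 44}, 'z': [2, 12, 18]}  # -> record = {'y': {'id': 44}, 'z': [2, 12, 18]}
value = record['y']['id'] + record['z'][0]  # -> value = 46

Answer: 46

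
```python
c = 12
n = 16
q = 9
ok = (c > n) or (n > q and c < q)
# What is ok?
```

Answer: False

Derivation:
Trace (tracking ok):
c = 12  # -> c = 12
n = 16  # -> n = 16
q = 9  # -> q = 9
ok = c > n or (n > q and c < q)  # -> ok = False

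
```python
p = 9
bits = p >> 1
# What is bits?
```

Answer: 4

Derivation:
Trace (tracking bits):
p = 9  # -> p = 9
bits = p >> 1  # -> bits = 4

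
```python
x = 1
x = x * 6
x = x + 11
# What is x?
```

Answer: 17

Derivation:
Trace (tracking x):
x = 1  # -> x = 1
x = x * 6  # -> x = 6
x = x + 11  # -> x = 17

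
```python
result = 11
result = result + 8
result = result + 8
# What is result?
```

Trace (tracking result):
result = 11  # -> result = 11
result = result + 8  # -> result = 19
result = result + 8  # -> result = 27

Answer: 27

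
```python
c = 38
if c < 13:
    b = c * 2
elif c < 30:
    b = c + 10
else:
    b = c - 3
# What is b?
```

Answer: 35

Derivation:
Trace (tracking b):
c = 38  # -> c = 38
if c < 13:  # condition is False
elif c < 30:  # condition is False
else:
    b = c - 3  # -> b = 35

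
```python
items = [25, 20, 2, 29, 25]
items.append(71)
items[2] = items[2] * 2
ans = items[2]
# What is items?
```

Trace (tracking items):
items = [25, 20, 2, 29, 25]  # -> items = [25, 20, 2, 29, 25]
items.append(71)  # -> items = [25, 20, 2, 29, 25, 71]
items[2] = items[2] * 2  # -> items = [25, 20, 4, 29, 25, 71]
ans = items[2]  # -> ans = 4

Answer: [25, 20, 4, 29, 25, 71]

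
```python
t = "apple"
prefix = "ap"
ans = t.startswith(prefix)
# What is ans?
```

Trace (tracking ans):
t = 'apple'  # -> t = 'apple'
prefix = 'ap'  # -> prefix = 'ap'
ans = t.startswith(prefix)  # -> ans = True

Answer: True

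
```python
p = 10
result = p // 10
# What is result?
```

Trace (tracking result):
p = 10  # -> p = 10
result = p // 10  # -> result = 1

Answer: 1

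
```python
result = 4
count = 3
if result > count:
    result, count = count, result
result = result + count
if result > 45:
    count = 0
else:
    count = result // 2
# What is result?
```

Answer: 7

Derivation:
Trace (tracking result):
result = 4  # -> result = 4
count = 3  # -> count = 3
if result > count:  # condition is True
    result, count = (count, result)  # -> result = 3, count = 4
result = result + count  # -> result = 7
if result > 45:  # condition is False
else:
    count = result // 2  # -> count = 3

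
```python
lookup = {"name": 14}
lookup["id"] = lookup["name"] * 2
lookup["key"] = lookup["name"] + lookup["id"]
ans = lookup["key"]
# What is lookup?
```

Answer: {'name': 14, 'id': 28, 'key': 42}

Derivation:
Trace (tracking lookup):
lookup = {'name': 14}  # -> lookup = {'name': 14}
lookup['id'] = lookup['name'] * 2  # -> lookup = {'name': 14, 'id': 28}
lookup['key'] = lookup['name'] + lookup['id']  # -> lookup = {'name': 14, 'id': 28, 'key': 42}
ans = lookup['key']  # -> ans = 42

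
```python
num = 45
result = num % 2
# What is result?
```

Trace (tracking result):
num = 45  # -> num = 45
result = num % 2  # -> result = 1

Answer: 1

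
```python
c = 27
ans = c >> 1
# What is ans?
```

Answer: 13

Derivation:
Trace (tracking ans):
c = 27  # -> c = 27
ans = c >> 1  # -> ans = 13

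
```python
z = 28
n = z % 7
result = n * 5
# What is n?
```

Answer: 0

Derivation:
Trace (tracking n):
z = 28  # -> z = 28
n = z % 7  # -> n = 0
result = n * 5  # -> result = 0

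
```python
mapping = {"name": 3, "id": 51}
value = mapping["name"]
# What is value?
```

Trace (tracking value):
mapping = {'name': 3, 'id': 51}  # -> mapping = {'name': 3, 'id': 51}
value = mapping['name']  # -> value = 3

Answer: 3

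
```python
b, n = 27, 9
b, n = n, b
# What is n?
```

Trace (tracking n):
b, n = (27, 9)  # -> b = 27, n = 9
b, n = (n, b)  # -> b = 9, n = 27

Answer: 27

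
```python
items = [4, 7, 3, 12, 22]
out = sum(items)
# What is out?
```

Answer: 48

Derivation:
Trace (tracking out):
items = [4, 7, 3, 12, 22]  # -> items = [4, 7, 3, 12, 22]
out = sum(items)  # -> out = 48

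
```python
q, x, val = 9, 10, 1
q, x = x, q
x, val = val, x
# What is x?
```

Answer: 1

Derivation:
Trace (tracking x):
q, x, val = (9, 10, 1)  # -> q = 9, x = 10, val = 1
q, x = (x, q)  # -> q = 10, x = 9
x, val = (val, x)  # -> x = 1, val = 9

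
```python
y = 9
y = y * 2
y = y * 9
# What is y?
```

Answer: 162

Derivation:
Trace (tracking y):
y = 9  # -> y = 9
y = y * 2  # -> y = 18
y = y * 9  # -> y = 162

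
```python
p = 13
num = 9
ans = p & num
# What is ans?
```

Trace (tracking ans):
p = 13  # -> p = 13
num = 9  # -> num = 9
ans = p & num  # -> ans = 9

Answer: 9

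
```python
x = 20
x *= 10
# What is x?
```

Answer: 200

Derivation:
Trace (tracking x):
x = 20  # -> x = 20
x *= 10  # -> x = 200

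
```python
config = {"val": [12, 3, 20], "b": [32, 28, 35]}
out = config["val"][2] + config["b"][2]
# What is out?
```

Trace (tracking out):
config = {'val': [12, 3, 20], 'b': [32, 28, 35]}  # -> config = {'val': [12, 3, 20], 'b': [32, 28, 35]}
out = config['val'][2] + config['b'][2]  # -> out = 55

Answer: 55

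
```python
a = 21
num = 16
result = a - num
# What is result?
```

Answer: 5

Derivation:
Trace (tracking result):
a = 21  # -> a = 21
num = 16  # -> num = 16
result = a - num  # -> result = 5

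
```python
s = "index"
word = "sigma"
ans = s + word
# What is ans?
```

Trace (tracking ans):
s = 'index'  # -> s = 'index'
word = 'sigma'  # -> word = 'sigma'
ans = s + word  # -> ans = 'indexsigma'

Answer: 'indexsigma'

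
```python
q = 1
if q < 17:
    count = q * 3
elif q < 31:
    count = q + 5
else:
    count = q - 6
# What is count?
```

Trace (tracking count):
q = 1  # -> q = 1
if q < 17:  # condition is True
    count = q * 3  # -> count = 3

Answer: 3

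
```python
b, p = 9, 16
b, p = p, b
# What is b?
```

Answer: 16

Derivation:
Trace (tracking b):
b, p = (9, 16)  # -> b = 9, p = 16
b, p = (p, b)  # -> b = 16, p = 9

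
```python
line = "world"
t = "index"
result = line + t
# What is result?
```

Trace (tracking result):
line = 'world'  # -> line = 'world'
t = 'index'  # -> t = 'index'
result = line + t  # -> result = 'worldindex'

Answer: 'worldindex'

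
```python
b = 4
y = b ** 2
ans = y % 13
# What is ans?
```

Answer: 3

Derivation:
Trace (tracking ans):
b = 4  # -> b = 4
y = b ** 2  # -> y = 16
ans = y % 13  # -> ans = 3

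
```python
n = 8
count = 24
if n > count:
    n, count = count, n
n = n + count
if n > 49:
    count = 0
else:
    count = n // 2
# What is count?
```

Answer: 16

Derivation:
Trace (tracking count):
n = 8  # -> n = 8
count = 24  # -> count = 24
if n > count:  # condition is False
n = n + count  # -> n = 32
if n > 49:  # condition is False
else:
    count = n // 2  # -> count = 16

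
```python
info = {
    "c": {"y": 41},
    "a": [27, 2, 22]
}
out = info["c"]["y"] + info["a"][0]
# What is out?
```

Trace (tracking out):
info = {'c': {'y': 41}, 'a': [27, 2, 22]}  # -> info = {'c': {'y': 41}, 'a': [27, 2, 22]}
out = info['c']['y'] + info['a'][0]  # -> out = 68

Answer: 68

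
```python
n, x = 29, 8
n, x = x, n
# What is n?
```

Trace (tracking n):
n, x = (29, 8)  # -> n = 29, x = 8
n, x = (x, n)  # -> n = 8, x = 29

Answer: 8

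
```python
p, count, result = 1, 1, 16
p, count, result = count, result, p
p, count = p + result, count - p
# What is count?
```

Answer: 15

Derivation:
Trace (tracking count):
p, count, result = (1, 1, 16)  # -> p = 1, count = 1, result = 16
p, count, result = (count, result, p)  # -> p = 1, count = 16, result = 1
p, count = (p + result, count - p)  # -> p = 2, count = 15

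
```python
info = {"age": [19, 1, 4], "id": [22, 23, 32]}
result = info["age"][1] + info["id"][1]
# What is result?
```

Answer: 24

Derivation:
Trace (tracking result):
info = {'age': [19, 1, 4], 'id': [22, 23, 32]}  # -> info = {'age': [19, 1, 4], 'id': [22, 23, 32]}
result = info['age'][1] + info['id'][1]  # -> result = 24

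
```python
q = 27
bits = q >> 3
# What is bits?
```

Answer: 3

Derivation:
Trace (tracking bits):
q = 27  # -> q = 27
bits = q >> 3  # -> bits = 3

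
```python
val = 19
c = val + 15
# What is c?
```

Answer: 34

Derivation:
Trace (tracking c):
val = 19  # -> val = 19
c = val + 15  # -> c = 34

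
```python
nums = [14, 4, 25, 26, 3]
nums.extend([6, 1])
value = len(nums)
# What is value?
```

Trace (tracking value):
nums = [14, 4, 25, 26, 3]  # -> nums = [14, 4, 25, 26, 3]
nums.extend([6, 1])  # -> nums = [14, 4, 25, 26, 3, 6, 1]
value = len(nums)  # -> value = 7

Answer: 7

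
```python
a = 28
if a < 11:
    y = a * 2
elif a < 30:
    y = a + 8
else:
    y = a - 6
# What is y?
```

Answer: 36

Derivation:
Trace (tracking y):
a = 28  # -> a = 28
if a < 11:  # condition is False
elif a < 30:  # condition is True
    y = a + 8  # -> y = 36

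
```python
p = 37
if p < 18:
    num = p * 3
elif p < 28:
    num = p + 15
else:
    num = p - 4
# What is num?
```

Answer: 33

Derivation:
Trace (tracking num):
p = 37  # -> p = 37
if p < 18:  # condition is False
elif p < 28:  # condition is False
else:
    num = p - 4  # -> num = 33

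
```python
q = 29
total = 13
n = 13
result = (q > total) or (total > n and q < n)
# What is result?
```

Trace (tracking result):
q = 29  # -> q = 29
total = 13  # -> total = 13
n = 13  # -> n = 13
result = q > total or (total > n and q < n)  # -> result = True

Answer: True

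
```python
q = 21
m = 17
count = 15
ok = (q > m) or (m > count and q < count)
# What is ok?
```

Trace (tracking ok):
q = 21  # -> q = 21
m = 17  # -> m = 17
count = 15  # -> count = 15
ok = q > m or (m > count and q < count)  # -> ok = True

Answer: True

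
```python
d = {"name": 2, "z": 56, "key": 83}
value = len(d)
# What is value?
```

Trace (tracking value):
d = {'name': 2, 'z': 56, 'key': 83}  # -> d = {'name': 2, 'z': 56, 'key': 83}
value = len(d)  # -> value = 3

Answer: 3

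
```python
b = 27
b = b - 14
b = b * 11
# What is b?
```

Answer: 143

Derivation:
Trace (tracking b):
b = 27  # -> b = 27
b = b - 14  # -> b = 13
b = b * 11  # -> b = 143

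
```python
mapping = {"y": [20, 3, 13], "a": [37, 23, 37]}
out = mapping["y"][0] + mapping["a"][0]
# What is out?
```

Trace (tracking out):
mapping = {'y': [20, 3, 13], 'a': [37, 23, 37]}  # -> mapping = {'y': [20, 3, 13], 'a': [37, 23, 37]}
out = mapping['y'][0] + mapping['a'][0]  # -> out = 57

Answer: 57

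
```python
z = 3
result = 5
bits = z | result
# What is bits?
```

Answer: 7

Derivation:
Trace (tracking bits):
z = 3  # -> z = 3
result = 5  # -> result = 5
bits = z | result  # -> bits = 7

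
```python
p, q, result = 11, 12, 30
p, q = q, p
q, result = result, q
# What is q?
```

Trace (tracking q):
p, q, result = (11, 12, 30)  # -> p = 11, q = 12, result = 30
p, q = (q, p)  # -> p = 12, q = 11
q, result = (result, q)  # -> q = 30, result = 11

Answer: 30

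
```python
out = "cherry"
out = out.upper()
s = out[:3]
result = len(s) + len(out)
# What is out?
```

Answer: 'CHERRY'

Derivation:
Trace (tracking out):
out = 'cherry'  # -> out = 'cherry'
out = out.upper()  # -> out = 'CHERRY'
s = out[:3]  # -> s = 'CHE'
result = len(s) + len(out)  # -> result = 9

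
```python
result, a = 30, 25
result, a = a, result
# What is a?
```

Trace (tracking a):
result, a = (30, 25)  # -> result = 30, a = 25
result, a = (a, result)  # -> result = 25, a = 30

Answer: 30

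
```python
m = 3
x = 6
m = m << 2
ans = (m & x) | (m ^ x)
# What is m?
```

Trace (tracking m):
m = 3  # -> m = 3
x = 6  # -> x = 6
m = m << 2  # -> m = 12
ans = m & x | m ^ x  # -> ans = 14

Answer: 12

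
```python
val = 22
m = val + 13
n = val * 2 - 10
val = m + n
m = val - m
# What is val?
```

Answer: 69

Derivation:
Trace (tracking val):
val = 22  # -> val = 22
m = val + 13  # -> m = 35
n = val * 2 - 10  # -> n = 34
val = m + n  # -> val = 69
m = val - m  # -> m = 34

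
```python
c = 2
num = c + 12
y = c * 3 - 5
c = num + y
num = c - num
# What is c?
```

Trace (tracking c):
c = 2  # -> c = 2
num = c + 12  # -> num = 14
y = c * 3 - 5  # -> y = 1
c = num + y  # -> c = 15
num = c - num  # -> num = 1

Answer: 15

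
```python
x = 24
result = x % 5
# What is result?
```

Answer: 4

Derivation:
Trace (tracking result):
x = 24  # -> x = 24
result = x % 5  # -> result = 4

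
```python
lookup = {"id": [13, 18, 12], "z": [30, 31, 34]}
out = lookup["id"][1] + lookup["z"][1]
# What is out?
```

Answer: 49

Derivation:
Trace (tracking out):
lookup = {'id': [13, 18, 12], 'z': [30, 31, 34]}  # -> lookup = {'id': [13, 18, 12], 'z': [30, 31, 34]}
out = lookup['id'][1] + lookup['z'][1]  # -> out = 49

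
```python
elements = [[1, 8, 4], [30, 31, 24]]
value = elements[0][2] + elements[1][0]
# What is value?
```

Answer: 34

Derivation:
Trace (tracking value):
elements = [[1, 8, 4], [30, 31, 24]]  # -> elements = [[1, 8, 4], [30, 31, 24]]
value = elements[0][2] + elements[1][0]  # -> value = 34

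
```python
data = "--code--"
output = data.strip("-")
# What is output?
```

Trace (tracking output):
data = '--code--'  # -> data = '--code--'
output = data.strip('-')  # -> output = 'code'

Answer: 'code'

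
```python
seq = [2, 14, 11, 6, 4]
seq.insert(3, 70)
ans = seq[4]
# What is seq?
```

Trace (tracking seq):
seq = [2, 14, 11, 6, 4]  # -> seq = [2, 14, 11, 6, 4]
seq.insert(3, 70)  # -> seq = [2, 14, 11, 70, 6, 4]
ans = seq[4]  # -> ans = 6

Answer: [2, 14, 11, 70, 6, 4]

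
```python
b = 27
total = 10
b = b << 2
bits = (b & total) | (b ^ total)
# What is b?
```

Trace (tracking b):
b = 27  # -> b = 27
total = 10  # -> total = 10
b = b << 2  # -> b = 108
bits = b & total | b ^ total  # -> bits = 110

Answer: 108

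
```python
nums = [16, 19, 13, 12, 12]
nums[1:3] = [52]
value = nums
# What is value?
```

Answer: [16, 52, 12, 12]

Derivation:
Trace (tracking value):
nums = [16, 19, 13, 12, 12]  # -> nums = [16, 19, 13, 12, 12]
nums[1:3] = [52]  # -> nums = [16, 52, 12, 12]
value = nums  # -> value = [16, 52, 12, 12]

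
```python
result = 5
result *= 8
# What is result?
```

Answer: 40

Derivation:
Trace (tracking result):
result = 5  # -> result = 5
result *= 8  # -> result = 40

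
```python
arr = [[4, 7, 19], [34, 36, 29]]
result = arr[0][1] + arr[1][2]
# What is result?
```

Answer: 36

Derivation:
Trace (tracking result):
arr = [[4, 7, 19], [34, 36, 29]]  # -> arr = [[4, 7, 19], [34, 36, 29]]
result = arr[0][1] + arr[1][2]  # -> result = 36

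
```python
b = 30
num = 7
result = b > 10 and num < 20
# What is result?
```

Answer: True

Derivation:
Trace (tracking result):
b = 30  # -> b = 30
num = 7  # -> num = 7
result = b > 10 and num < 20  # -> result = True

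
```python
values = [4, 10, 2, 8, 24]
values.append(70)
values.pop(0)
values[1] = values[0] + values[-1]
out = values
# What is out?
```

Answer: [10, 80, 8, 24, 70]

Derivation:
Trace (tracking out):
values = [4, 10, 2, 8, 24]  # -> values = [4, 10, 2, 8, 24]
values.append(70)  # -> values = [4, 10, 2, 8, 24, 70]
values.pop(0)  # -> values = [10, 2, 8, 24, 70]
values[1] = values[0] + values[-1]  # -> values = [10, 80, 8, 24, 70]
out = values  # -> out = [10, 80, 8, 24, 70]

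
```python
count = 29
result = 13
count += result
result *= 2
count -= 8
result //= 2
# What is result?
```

Trace (tracking result):
count = 29  # -> count = 29
result = 13  # -> result = 13
count += result  # -> count = 42
result *= 2  # -> result = 26
count -= 8  # -> count = 34
result //= 2  # -> result = 13

Answer: 13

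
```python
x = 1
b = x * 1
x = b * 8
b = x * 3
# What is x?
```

Answer: 8

Derivation:
Trace (tracking x):
x = 1  # -> x = 1
b = x * 1  # -> b = 1
x = b * 8  # -> x = 8
b = x * 3  # -> b = 24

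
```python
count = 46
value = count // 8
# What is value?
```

Trace (tracking value):
count = 46  # -> count = 46
value = count // 8  # -> value = 5

Answer: 5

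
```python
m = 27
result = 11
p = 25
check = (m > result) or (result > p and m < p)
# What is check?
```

Trace (tracking check):
m = 27  # -> m = 27
result = 11  # -> result = 11
p = 25  # -> p = 25
check = m > result or (result > p and m < p)  # -> check = True

Answer: True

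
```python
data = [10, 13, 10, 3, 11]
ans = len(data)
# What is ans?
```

Answer: 5

Derivation:
Trace (tracking ans):
data = [10, 13, 10, 3, 11]  # -> data = [10, 13, 10, 3, 11]
ans = len(data)  # -> ans = 5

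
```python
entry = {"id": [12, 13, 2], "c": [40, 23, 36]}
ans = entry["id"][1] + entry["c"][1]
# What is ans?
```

Trace (tracking ans):
entry = {'id': [12, 13, 2], 'c': [40, 23, 36]}  # -> entry = {'id': [12, 13, 2], 'c': [40, 23, 36]}
ans = entry['id'][1] + entry['c'][1]  # -> ans = 36

Answer: 36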